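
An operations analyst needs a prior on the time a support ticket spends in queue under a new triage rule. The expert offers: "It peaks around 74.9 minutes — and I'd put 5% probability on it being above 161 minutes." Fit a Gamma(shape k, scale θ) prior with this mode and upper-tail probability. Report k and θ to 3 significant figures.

Gamma(k,θ) with k>1 has mode (k−1)θ, so θ = 74.9/(k−1).
Need P(X < 161) = 0.95 with θ tied to k this way. Start at k = 2, θ = 74.9: P(X<161) ≈ 0.633.
Too low — raise k to concentrate. Iterating converges to k ≈ 5.71.
Then θ = 74.9/(5.71−1) ≈ 15.9.

k ≈ 5.71, θ ≈ 15.9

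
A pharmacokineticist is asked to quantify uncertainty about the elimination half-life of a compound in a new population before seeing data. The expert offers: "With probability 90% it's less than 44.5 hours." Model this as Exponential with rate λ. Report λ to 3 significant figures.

P(T < 44.5) = 1 − e^(−λ·44.5) = 0.9, so λ = −ln(1−0.9)/44.5 = −ln(0.1)/44.5 = 0.0517.

λ ≈ 0.0517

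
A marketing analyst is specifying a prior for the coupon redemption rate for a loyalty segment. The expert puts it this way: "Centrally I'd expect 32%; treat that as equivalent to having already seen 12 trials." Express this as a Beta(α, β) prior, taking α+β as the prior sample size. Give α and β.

Under the effective-sample-size interpretation, Beta(α, β) has prior mean α/(α+β) and prior sample size α+β.
So α+β = 12 and α/(α+β) = 0.32, giving α = 0.32·12 = 3.84 and β = 12 − 3.84 = 8.16.

α = 3.84, β = 8.16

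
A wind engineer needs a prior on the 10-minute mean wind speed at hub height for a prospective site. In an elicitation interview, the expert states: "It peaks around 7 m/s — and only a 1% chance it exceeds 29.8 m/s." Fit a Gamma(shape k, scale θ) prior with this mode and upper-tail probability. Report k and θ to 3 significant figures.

Gamma(k,θ) with k>1 has mode (k−1)θ, so θ = 7/(k−1).
Need P(X < 29.8) = 0.99 with θ tied to k this way. Start at k = 2, θ = 7: P(X<29.8) ≈ 0.926.
Too low — raise k to concentrate. Iterating converges to k ≈ 2.96.
Then θ = 7/(2.96−1) ≈ 3.58.

k ≈ 2.96, θ ≈ 3.58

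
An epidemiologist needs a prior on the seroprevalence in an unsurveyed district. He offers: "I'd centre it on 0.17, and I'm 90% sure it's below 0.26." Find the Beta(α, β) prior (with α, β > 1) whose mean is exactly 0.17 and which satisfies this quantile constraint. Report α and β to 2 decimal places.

α ≈ 5.21, β ≈ 25.43

With mean 0.17 fixed, write α = 0.17s, β = 0.83s where s = α+β.
Need P(θ < 0.26) = 0.9 under Beta(0.17s, 0.83s). Normal approximation: (q−m)/√(m(1−m)/s) ≈ z_{0.9} = 1.28, so s ≈ 0.17·0.83·(1.28)²/(0.26−0.17)² = 28.6.
At s = 28.6: P(θ<0.26) ≈ 0.893. Adjusting to match 0.9 gives s ≈ 30.64.
So α = 0.17·30.64 ≈ 5.21, β = 0.83·30.64 ≈ 25.43.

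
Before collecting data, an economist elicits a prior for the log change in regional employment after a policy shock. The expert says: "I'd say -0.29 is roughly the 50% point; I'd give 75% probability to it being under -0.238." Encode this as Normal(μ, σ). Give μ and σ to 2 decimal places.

The p-quantile of Normal(μ,σ) is μ + z_p·σ, with z_{0.5} = 0 and z_{0.75} = 0.6745.
Eliminate σ: μ = (z₂·x₁ − z₁·x₂)/(z₂ − z₁) = (0.6745·-0.29 − (0)·-0.238)/0.6745 = -0.29.
Then σ = (x₂ − x₁)/(z₂ − z₁) = (-0.238 − -0.29)/0.6745 = 0.08.

μ = -0.29, σ = 0.08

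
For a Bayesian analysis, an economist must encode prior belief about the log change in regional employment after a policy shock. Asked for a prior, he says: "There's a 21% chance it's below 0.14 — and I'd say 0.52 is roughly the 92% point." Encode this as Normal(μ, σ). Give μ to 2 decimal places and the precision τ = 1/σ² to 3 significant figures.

μ = 0.28, τ = 33.9

For Normal(μ,σ), the p-quantile is μ + z_p·σ. Here z_{0.21} = -0.8064, z_{0.92} = 1.405.
So 0.14 = μ − 0.8064σ and 0.52 = μ + 1.405σ.
Subtracting: σ = (0.52 − 0.14)/(1.405 − (-0.8064)) = 0.17.
Then μ = 0.14 − (-0.8064)·0.17 = 0.28.
Precision τ = 1/σ² = 1/0.1718² = 33.9.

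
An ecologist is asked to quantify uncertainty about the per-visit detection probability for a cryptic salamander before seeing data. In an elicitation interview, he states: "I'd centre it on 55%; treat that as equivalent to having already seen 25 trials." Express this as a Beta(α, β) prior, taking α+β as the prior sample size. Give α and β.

α = 13.75, β = 11.25

Under the effective-sample-size interpretation, Beta(α, β) has prior mean α/(α+β) and prior sample size α+β.
So α+β = 25 and α/(α+β) = 0.55, giving α = 0.55·25 = 13.75 and β = 25 − 13.75 = 11.25.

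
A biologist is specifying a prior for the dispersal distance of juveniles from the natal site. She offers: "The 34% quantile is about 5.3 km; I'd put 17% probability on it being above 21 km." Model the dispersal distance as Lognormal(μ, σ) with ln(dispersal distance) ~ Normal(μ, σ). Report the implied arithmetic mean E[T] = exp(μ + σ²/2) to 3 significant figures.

E[T] ≈ 13.3 km

If T ~ Lognormal(μ,σ) then ln T ~ Normal(μ,σ), so the p-quantile of ln T is μ + z_p·σ.
ln(5.3) = 1.668 and ln(21) = 3.045; z_{0.34} = -0.4125, z_{0.83} = 0.9542.
σ = (3.045 − 1.668)/(0.9542 − (-0.4125)) = 1.007.
μ = 1.668 − (-0.4125)·1.007 = 2.083.
E[T] = exp(μ + σ²/2) = exp(2.083 + 0.5075) = 13.3 km.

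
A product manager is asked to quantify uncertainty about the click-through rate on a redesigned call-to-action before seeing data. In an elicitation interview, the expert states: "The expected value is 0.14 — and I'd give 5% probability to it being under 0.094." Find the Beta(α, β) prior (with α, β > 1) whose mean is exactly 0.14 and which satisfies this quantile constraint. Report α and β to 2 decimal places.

With mean 0.14 fixed, write α = 0.14s, β = 0.86s where s = α+β.
Need P(θ < 0.094) = 0.05 under Beta(0.14s, 0.86s). Normal approximation: (q−m)/√(m(1−m)/s) ≈ z_{0.05} = -1.64, so s ≈ 0.14·0.86·(-1.64)²/(0.094−0.14)² = 153.9.
At s = 153.9: P(θ<0.094) ≈ 0.038. Adjusting to match 0.05 gives s ≈ 133.36.
So α = 0.14·133.36 ≈ 18.67, β = 0.86·133.36 ≈ 114.69.

α ≈ 18.67, β ≈ 114.69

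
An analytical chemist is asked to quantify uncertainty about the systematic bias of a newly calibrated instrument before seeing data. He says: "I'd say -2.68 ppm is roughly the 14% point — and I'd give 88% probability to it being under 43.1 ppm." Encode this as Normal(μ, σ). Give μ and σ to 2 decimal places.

The p-quantile of Normal(μ,σ) is μ + z_p·σ, with z_{0.14} = -1.08 and z_{0.88} = 1.175.
Eliminate σ: μ = (z₂·x₁ − z₁·x₂)/(z₂ − z₁) = (1.175·-2.68 − (-1.08)·43.1)/2.255 = 19.25.
Then σ = (x₂ − x₁)/(z₂ − z₁) = (43.1 − -2.68)/2.255 = 20.30.

μ = 19.25, σ = 20.30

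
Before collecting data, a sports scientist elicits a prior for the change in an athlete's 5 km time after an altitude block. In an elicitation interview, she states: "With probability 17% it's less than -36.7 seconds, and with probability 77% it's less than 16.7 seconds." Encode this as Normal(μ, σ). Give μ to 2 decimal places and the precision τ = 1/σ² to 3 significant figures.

For Normal(μ,σ), the p-quantile is μ + z_p·σ. Here z_{0.17} = -0.9542, z_{0.77} = 0.7388.
So -36.7 = μ − 0.9542σ and 16.7 = μ + 0.7388σ.
Subtracting: σ = (16.7 − -36.7)/(0.7388 − (-0.9542)) = 31.54.
Then μ = -36.7 − (-0.9542)·31.54 = -6.60.
Precision τ = 1/σ² = 1/31.54² = 0.00101.

μ = -6.60, τ = 0.00101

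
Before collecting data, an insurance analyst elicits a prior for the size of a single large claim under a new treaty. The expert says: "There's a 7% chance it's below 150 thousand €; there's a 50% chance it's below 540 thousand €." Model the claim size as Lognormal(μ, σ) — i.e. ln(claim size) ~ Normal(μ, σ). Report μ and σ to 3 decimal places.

If T ~ Lognormal(μ,σ) then ln T ~ Normal(μ,σ), so the p-quantile of ln T is μ + z_p·σ.
ln(150) = 5.011 and ln(540) = 6.292; z_{0.07} = -1.476, z_{0.5} = 0.
σ = (6.292 − 5.011)/(0 − (-1.476)) = 0.868.
μ = 5.011 − (-1.476)·0.868 = 6.292.

μ ≈ 6.292, σ ≈ 0.868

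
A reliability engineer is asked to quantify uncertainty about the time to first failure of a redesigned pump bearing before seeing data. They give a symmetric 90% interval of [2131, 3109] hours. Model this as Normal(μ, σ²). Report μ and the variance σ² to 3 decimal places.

A symmetric 90% interval runs μ ± z·σ with z = 1.645.
Half-width = 489, so σ = 489/1.645 = 297.2909 and σ² = 88381.874.
μ is the interval midpoint, 2620.000.

μ = 2620.000, σ² = 88381.874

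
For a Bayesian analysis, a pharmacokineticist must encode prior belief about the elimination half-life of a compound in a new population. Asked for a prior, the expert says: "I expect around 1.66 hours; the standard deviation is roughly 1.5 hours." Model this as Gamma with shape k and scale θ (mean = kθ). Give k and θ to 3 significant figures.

For Gamma(k, scale θ): mean = kθ, variance = kθ², so CV = 1/√k.
CV = SD/mean = 1.5/1.66 = 0.9036, hence k = 1/CV² = 1.22.
Then θ = mean/k = 1.66/1.22 = 1.36.

k ≈ 1.22, θ ≈ 1.36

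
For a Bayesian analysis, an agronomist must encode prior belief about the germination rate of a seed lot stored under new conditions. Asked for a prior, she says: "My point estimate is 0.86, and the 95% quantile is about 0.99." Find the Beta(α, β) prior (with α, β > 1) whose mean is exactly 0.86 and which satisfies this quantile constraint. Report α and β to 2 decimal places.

α ≈ 6.65, β ≈ 1.08

With mean 0.86 fixed, write α = 0.86s, β = 0.14s where s = α+β.
Need P(θ < 0.99) = 0.95 under Beta(0.86s, 0.14s). Normal approximation: (q−m)/√(m(1−m)/s) ≈ z_{0.95} = 1.64, so s ≈ 0.86·0.14·(1.64)²/(0.99−0.86)² = 19.3.
At s = 19.3: P(θ<0.99) ≈ 0.998. Adjusting to match 0.95 gives s ≈ 7.74.
So α = 0.86·7.74 ≈ 6.65, β = 0.14·7.74 ≈ 1.08.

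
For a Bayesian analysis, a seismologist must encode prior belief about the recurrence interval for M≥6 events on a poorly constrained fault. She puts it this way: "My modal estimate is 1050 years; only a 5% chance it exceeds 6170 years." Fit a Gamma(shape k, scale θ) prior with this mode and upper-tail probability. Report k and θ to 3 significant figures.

Gamma(k,θ) with k>1 has mode (k−1)θ, so θ = 1050/(k−1).
Need P(X < 6170) = 0.95 with θ tied to k this way. Start at k = 2, θ = 1050: P(X<6170) ≈ 0.981.
Too high — lower k to spread out. Iterating converges to k ≈ 1.73.
Then θ = 1050/(1.73−1) ≈ 1430.

k ≈ 1.73, θ ≈ 1430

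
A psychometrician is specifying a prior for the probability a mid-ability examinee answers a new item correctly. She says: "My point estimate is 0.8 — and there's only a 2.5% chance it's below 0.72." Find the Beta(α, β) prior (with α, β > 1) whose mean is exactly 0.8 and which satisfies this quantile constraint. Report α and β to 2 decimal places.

With mean 0.8 fixed, write α = 0.8s, β = 0.2s where s = α+β.
Need P(θ < 0.72) = 0.025 under Beta(0.8s, 0.2s). Normal approximation: (q−m)/√(m(1−m)/s) ≈ z_{0.025} = -1.96, so s ≈ 0.8·0.2·(-1.96)²/(0.72−0.8)² = 96.0.
At s = 96.0: P(θ<0.72) ≈ 0.032. Adjusting to match 0.025 gives s ≈ 108.17.
So α = 0.8·108.17 ≈ 86.53, β = 0.2·108.17 ≈ 21.63.

α ≈ 86.53, β ≈ 21.63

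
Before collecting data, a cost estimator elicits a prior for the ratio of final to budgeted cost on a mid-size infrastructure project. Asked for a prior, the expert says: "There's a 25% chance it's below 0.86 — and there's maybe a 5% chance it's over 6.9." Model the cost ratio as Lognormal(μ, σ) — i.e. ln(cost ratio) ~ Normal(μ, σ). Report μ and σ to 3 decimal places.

μ ≈ 0.455, σ ≈ 0.898

If T ~ Lognormal(μ,σ) then ln T ~ Normal(μ,σ), so the p-quantile of ln T is μ + z_p·σ.
ln(0.86) = -0.1508 and ln(6.9) = 1.932; z_{0.25} = -0.6745, z_{0.95} = 1.645.
σ = (1.932 − -0.1508)/(1.645 − (-0.6745)) = 0.898.
μ = -0.1508 − (-0.6745)·0.898 = 0.455.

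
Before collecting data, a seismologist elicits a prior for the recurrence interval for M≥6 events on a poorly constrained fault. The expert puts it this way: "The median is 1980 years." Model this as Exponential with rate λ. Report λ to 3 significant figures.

Exponential median = ln 2 / λ, so λ = ln 2 / 1980.0 = 0.00035.

λ ≈ 0.00035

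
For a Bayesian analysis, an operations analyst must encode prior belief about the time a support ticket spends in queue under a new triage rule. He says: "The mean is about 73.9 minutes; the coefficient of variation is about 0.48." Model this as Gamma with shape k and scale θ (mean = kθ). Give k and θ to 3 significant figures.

k ≈ 4.34, θ ≈ 17

For Gamma(k, scale θ): mean = kθ, variance = kθ², so CV = 1/√k.
CV = 0.48, hence k = 1/CV² = 4.34.
Then θ = mean/k = 73.9/4.34 = 17.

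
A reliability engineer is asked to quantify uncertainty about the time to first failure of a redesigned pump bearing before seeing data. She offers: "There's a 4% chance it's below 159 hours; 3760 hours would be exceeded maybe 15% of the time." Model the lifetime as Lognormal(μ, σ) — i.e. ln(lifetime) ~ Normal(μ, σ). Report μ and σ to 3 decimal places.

μ ≈ 7.056, σ ≈ 1.135

If T ~ Lognormal(μ,σ) then ln T ~ Normal(μ,σ), so the p-quantile of ln T is μ + z_p·σ.
ln(159) = 5.069 and ln(3760) = 8.232; z_{0.04} = -1.751, z_{0.85} = 1.036.
σ = (8.232 − 5.069)/(1.036 − (-1.751)) = 1.135.
μ = 5.069 − (-1.751)·1.135 = 7.056.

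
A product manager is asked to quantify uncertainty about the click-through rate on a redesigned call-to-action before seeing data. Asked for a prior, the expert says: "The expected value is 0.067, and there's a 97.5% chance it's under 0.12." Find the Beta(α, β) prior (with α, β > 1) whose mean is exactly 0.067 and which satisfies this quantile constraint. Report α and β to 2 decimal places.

α ≈ 7.47, β ≈ 104.00

With mean 0.067 fixed, write α = 0.067s, β = 0.933s where s = α+β.
Need P(θ < 0.12) = 0.975 under Beta(0.067s, 0.933s). Normal approximation: (q−m)/√(m(1−m)/s) ≈ z_{0.975} = 1.96, so s ≈ 0.067·0.933·(1.96)²/(0.12−0.067)² = 85.5.
At s = 85.5: P(θ<0.12) ≈ 0.959. Adjusting to match 0.975 gives s ≈ 111.47.
So α = 0.067·111.47 ≈ 7.47, β = 0.933·111.47 ≈ 104.00.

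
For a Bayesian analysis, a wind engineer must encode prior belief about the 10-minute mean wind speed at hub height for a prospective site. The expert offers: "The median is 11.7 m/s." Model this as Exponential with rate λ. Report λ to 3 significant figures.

λ ≈ 0.0592

Exponential median = ln 2 / λ, so λ = ln 2 / 11.7 = 0.0592.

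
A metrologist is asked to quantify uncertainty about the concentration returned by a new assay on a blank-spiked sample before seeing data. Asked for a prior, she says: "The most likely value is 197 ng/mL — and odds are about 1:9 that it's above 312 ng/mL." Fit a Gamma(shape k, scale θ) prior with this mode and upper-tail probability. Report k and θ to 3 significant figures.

k ≈ 9.87, θ ≈ 22.2

Gamma(k,θ) with k>1 has mode (k−1)θ, so θ = 197/(k−1).
Need P(X < 312) = 0.9 with θ tied to k this way. Start at k = 2, θ = 197: P(X<312) ≈ 0.470.
Too low — raise k to concentrate. Iterating converges to k ≈ 9.87.
Then θ = 197/(9.87−1) ≈ 22.2.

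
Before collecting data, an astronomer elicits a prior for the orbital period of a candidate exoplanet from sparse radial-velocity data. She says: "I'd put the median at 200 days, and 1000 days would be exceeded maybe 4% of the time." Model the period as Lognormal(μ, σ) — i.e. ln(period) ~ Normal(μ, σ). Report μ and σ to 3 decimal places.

μ ≈ 5.298, σ ≈ 0.919

If T ~ Lognormal(μ,σ) then ln T ~ Normal(μ,σ), so the p-quantile of ln T is μ + z_p·σ.
ln(200) = 5.298 and ln(1000) = 6.908; z_{0.5} = 0, z_{0.96} = 1.751.
σ = (6.908 − 5.298)/(1.751 − (0)) = 0.919.
μ = 5.298 − (0)·0.919 = 5.298.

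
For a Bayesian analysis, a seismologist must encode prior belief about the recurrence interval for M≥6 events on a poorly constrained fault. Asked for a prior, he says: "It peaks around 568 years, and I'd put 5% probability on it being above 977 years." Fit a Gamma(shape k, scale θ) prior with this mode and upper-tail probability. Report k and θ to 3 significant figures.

k ≈ 10.5, θ ≈ 59.9

Gamma(k,θ) with k>1 has mode (k−1)θ, so θ = 568/(k−1).
Need P(X < 977) = 0.95 with θ tied to k this way. Start at k = 2, θ = 568: P(X<977) ≈ 0.513.
Too low — raise k to concentrate. Iterating converges to k ≈ 10.5.
Then θ = 568/(10.5−1) ≈ 59.9.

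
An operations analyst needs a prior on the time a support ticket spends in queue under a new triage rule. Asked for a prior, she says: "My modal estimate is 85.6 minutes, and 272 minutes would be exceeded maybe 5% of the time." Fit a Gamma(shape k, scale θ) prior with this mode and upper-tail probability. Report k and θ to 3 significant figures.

k ≈ 2.96, θ ≈ 43.6

Gamma(k,θ) with k>1 has mode (k−1)θ, so θ = 85.6/(k−1).
Need P(X < 272) = 0.95 with θ tied to k this way. Start at k = 2, θ = 85.6: P(X<272) ≈ 0.826.
Too low — raise k to concentrate. Iterating converges to k ≈ 2.96.
Then θ = 85.6/(2.96−1) ≈ 43.6.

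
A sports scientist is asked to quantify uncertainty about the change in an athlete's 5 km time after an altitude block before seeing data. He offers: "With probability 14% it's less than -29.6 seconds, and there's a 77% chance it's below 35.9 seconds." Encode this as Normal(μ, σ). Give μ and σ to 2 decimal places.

μ = 9.30, σ = 36.01

The p-quantile of Normal(μ,σ) is μ + z_p·σ, with z_{0.14} = -1.08 and z_{0.77} = 0.7388.
Eliminate σ: μ = (z₂·x₁ − z₁·x₂)/(z₂ − z₁) = (0.7388·-29.6 − (-1.08)·35.9)/1.819 = 9.30.
Then σ = (x₂ − x₁)/(z₂ − z₁) = (35.9 − -29.6)/1.819 = 36.01.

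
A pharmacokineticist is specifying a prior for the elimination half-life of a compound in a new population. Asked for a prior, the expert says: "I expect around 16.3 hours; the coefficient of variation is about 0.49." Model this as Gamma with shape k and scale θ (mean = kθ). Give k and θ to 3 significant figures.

For Gamma(k, scale θ): mean = kθ, variance = kθ², so CV = 1/√k.
CV = 0.49, hence k = 1/CV² = 4.16.
Then θ = mean/k = 16.3/4.16 = 3.91.

k ≈ 4.16, θ ≈ 3.91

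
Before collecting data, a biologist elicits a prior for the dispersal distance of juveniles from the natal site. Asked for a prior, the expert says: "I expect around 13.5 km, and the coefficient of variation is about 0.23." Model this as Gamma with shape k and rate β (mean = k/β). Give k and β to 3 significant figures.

For Gamma(k, rate β): mean = k/β, variance = k/β², so CV = 1/√k.
CV = 0.23, hence k = 1/CV² = 18.9.
Then β = k/mean = 18.9/13.5 = 1.4.

k ≈ 18.9, β ≈ 1.4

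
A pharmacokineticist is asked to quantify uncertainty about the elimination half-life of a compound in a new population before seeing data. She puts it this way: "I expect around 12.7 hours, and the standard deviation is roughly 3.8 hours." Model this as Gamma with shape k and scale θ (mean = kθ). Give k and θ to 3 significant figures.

For Gamma(k, scale θ): mean = kθ, variance = kθ², so CV = 1/√k.
CV = SD/mean = 3.8/12.7 = 0.2992, hence k = 1/CV² = 11.2.
Then θ = mean/k = 12.7/11.2 = 1.14.

k ≈ 11.2, θ ≈ 1.14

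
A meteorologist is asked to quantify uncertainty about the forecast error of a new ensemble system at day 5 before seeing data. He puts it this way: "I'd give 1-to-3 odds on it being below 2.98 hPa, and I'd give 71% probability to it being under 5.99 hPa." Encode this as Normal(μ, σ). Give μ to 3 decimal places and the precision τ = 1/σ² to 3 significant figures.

μ = 4.633, τ = 0.166

The p-quantile of Normal(μ,σ) is μ + z_p·σ, with z_{0.25} = -0.6745 and z_{0.71} = 0.5534.
Eliminate σ: μ = (z₂·x₁ − z₁·x₂)/(z₂ − z₁) = (0.5534·2.98 − (-0.6745)·5.99)/1.228 = 4.633.
Then σ = (x₂ − x₁)/(z₂ − z₁) = (5.99 − 2.98)/1.228 = 2.451.
Precision τ = 1/σ² = 1/2.451² = 0.166.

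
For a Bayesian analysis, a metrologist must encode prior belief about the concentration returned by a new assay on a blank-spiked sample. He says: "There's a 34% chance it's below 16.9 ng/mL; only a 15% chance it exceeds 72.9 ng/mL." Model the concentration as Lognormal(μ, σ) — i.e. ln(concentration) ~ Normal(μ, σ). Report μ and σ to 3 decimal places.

μ ≈ 3.243, σ ≈ 1.009

If T ~ Lognormal(μ,σ) then ln T ~ Normal(μ,σ), so the p-quantile of ln T is μ + z_p·σ.
ln(16.9) = 2.827 and ln(72.9) = 4.289; z_{0.34} = -0.4125, z_{0.85} = 1.036.
σ = (4.289 − 2.827)/(1.036 − (-0.4125)) = 1.009.
μ = 2.827 − (-0.4125)·1.009 = 3.243.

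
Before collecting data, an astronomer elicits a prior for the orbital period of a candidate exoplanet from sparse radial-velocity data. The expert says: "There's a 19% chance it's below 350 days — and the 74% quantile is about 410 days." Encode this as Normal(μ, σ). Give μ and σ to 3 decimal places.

μ = 384.626, σ = 39.441

The p-quantile of Normal(μ,σ) is μ + z_p·σ, with z_{0.19} = -0.8779 and z_{0.74} = 0.6433.
Eliminate σ: μ = (z₂·x₁ − z₁·x₂)/(z₂ − z₁) = (0.6433·350 − (-0.8779)·410)/1.521 = 384.626.
Then σ = (x₂ − x₁)/(z₂ − z₁) = (410 − 350)/1.521 = 39.441.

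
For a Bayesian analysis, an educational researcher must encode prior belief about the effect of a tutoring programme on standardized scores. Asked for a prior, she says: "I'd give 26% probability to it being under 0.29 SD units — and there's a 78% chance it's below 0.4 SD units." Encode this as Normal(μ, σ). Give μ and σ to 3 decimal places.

μ = 0.340, σ = 0.078

The p-quantile of Normal(μ,σ) is μ + z_p·σ, with z_{0.26} = -0.6433 and z_{0.78} = 0.7722.
Eliminate σ: μ = (z₂·x₁ − z₁·x₂)/(z₂ − z₁) = (0.7722·0.29 − (-0.6433)·0.4)/1.416 = 0.340.
Then σ = (x₂ − x₁)/(z₂ − z₁) = (0.4 − 0.29)/1.416 = 0.078.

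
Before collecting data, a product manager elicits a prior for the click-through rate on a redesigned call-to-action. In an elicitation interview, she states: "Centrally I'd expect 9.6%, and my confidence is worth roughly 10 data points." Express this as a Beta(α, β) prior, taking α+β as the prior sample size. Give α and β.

Under the effective-sample-size interpretation, Beta(α, β) has prior mean α/(α+β) and prior sample size α+β.
So α+β = 10 and α/(α+β) = 0.096, giving α = 0.096·10 = 0.96 and β = 10 − 0.96 = 9.04.

α = 0.96, β = 9.04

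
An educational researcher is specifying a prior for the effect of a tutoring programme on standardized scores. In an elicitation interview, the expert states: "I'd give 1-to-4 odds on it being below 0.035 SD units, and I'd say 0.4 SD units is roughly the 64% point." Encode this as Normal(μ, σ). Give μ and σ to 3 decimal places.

μ = 0.291, σ = 0.304

For Normal(μ,σ), the p-quantile is μ + z_p·σ. Here z_{0.2} = -0.8416, z_{0.64} = 0.3585.
So 0.035 = μ − 0.8416σ and 0.4 = μ + 0.3585σ.
Subtracting: σ = (0.4 − 0.035)/(0.3585 − (-0.8416)) = 0.304.
Then μ = 0.035 − (-0.8416)·0.304 = 0.291.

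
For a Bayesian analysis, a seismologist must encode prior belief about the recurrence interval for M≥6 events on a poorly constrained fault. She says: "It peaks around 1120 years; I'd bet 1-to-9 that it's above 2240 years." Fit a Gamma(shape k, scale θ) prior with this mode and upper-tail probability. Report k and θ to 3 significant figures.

k ≈ 4.99, θ ≈ 281

Gamma(k,θ) with k>1 has mode (k−1)θ, so θ = 1120/(k−1).
Need P(X < 2240) = 0.9 with θ tied to k this way. Start at k = 2, θ = 1120: P(X<2240) ≈ 0.594.
Too low — raise k to concentrate. Iterating converges to k ≈ 4.99.
Then θ = 1120/(4.99−1) ≈ 281.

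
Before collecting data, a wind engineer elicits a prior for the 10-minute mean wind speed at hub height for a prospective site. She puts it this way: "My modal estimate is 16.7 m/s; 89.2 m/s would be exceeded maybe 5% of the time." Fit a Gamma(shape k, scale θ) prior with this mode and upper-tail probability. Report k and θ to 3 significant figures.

k ≈ 1.84, θ ≈ 19.9

Gamma(k,θ) with k>1 has mode (k−1)θ, so θ = 16.7/(k−1).
Need P(X < 89.2) = 0.95 with θ tied to k this way. Start at k = 2, θ = 16.7: P(X<89.2) ≈ 0.970.
Too high — lower k to spread out. Iterating converges to k ≈ 1.84.
Then θ = 16.7/(1.84−1) ≈ 19.9.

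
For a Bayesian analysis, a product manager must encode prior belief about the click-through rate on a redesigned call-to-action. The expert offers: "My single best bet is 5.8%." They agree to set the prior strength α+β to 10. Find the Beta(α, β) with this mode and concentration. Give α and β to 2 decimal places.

α = 1.46, β = 8.54

For α,β > 1 the Beta mode is (α−1)/(α+β−2). With α+β = 10, the mode is (α−1)/8.
Set (α−1)/8 = 0.058 → α = 1 + 0.058·8 = 1.46.
β = 10 − α = 8.54.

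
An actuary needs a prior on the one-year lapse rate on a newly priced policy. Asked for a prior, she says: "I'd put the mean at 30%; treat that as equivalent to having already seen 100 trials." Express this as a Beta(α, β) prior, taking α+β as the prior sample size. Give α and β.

Under the effective-sample-size interpretation, Beta(α, β) has prior mean α/(α+β) and prior sample size α+β.
So α+β = 100 and α/(α+β) = 0.3, giving α = 0.3·100 = 30 and β = 100 − 30 = 70.

α = 30, β = 70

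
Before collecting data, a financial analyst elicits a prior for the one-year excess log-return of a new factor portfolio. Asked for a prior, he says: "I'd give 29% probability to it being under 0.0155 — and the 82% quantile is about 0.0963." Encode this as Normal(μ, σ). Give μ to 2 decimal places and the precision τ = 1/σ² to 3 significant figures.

The p-quantile of Normal(μ,σ) is μ + z_p·σ, with z_{0.29} = -0.5534 and z_{0.82} = 0.9154.
Eliminate σ: μ = (z₂·x₁ − z₁·x₂)/(z₂ − z₁) = (0.9154·0.0155 − (-0.5534)·0.0963)/1.469 = 0.05.
Then σ = (x₂ − x₁)/(z₂ − z₁) = (0.0963 − 0.0155)/1.469 = 0.06.
Precision τ = 1/σ² = 1/0.05501² = 330.

μ = 0.05, τ = 330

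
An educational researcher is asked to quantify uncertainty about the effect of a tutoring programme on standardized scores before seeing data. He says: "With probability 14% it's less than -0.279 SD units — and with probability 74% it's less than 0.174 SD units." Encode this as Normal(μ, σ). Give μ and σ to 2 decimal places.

μ = 0.00, σ = 0.26

For Normal(μ,σ), the p-quantile is μ + z_p·σ. Here z_{0.14} = -1.08, z_{0.74} = 0.6433.
So -0.279 = μ − 1.08σ and 0.174 = μ + 0.6433σ.
Subtracting: σ = (0.174 − -0.279)/(0.6433 − (-1.08)) = 0.26.
Then μ = -0.279 − (-1.08)·0.26 = 0.00.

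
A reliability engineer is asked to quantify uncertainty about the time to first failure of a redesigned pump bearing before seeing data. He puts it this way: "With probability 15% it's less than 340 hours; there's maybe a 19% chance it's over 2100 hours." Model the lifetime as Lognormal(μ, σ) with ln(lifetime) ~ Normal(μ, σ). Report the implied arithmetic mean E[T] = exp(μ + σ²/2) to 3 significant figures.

If T ~ Lognormal(μ,σ) then ln T ~ Normal(μ,σ), so the p-quantile of ln T is μ + z_p·σ.
ln(340) = 5.829 and ln(2100) = 7.65; z_{0.15} = -1.036, z_{0.81} = 0.8779.
σ = (7.65 − 5.829)/(0.8779 − (-1.036)) = 0.951.
μ = 5.829 − (-1.036)·0.951 = 6.815.
E[T] = exp(μ + σ²/2) = exp(6.815 + 0.4523) = 1430 hours.

E[T] ≈ 1430 hours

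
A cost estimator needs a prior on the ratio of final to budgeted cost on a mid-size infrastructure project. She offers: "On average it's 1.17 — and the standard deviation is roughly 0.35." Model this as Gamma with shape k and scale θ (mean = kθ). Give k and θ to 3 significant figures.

k ≈ 11.2, θ ≈ 0.105

For Gamma(k, scale θ): mean = kθ, variance = kθ², so CV = 1/√k.
CV = SD/mean = 0.35/1.17 = 0.2991, hence k = 1/CV² = 11.2.
Then θ = mean/k = 1.17/11.2 = 0.105.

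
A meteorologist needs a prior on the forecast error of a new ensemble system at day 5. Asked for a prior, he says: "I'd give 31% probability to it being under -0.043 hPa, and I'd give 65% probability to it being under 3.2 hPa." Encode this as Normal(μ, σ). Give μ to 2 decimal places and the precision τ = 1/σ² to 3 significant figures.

The p-quantile of Normal(μ,σ) is μ + z_p·σ, with z_{0.31} = -0.4959 and z_{0.65} = 0.3853.
Eliminate σ: μ = (z₂·x₁ − z₁·x₂)/(z₂ − z₁) = (0.3853·-0.043 − (-0.4959)·3.2)/0.8812 = 1.78.
Then σ = (x₂ − x₁)/(z₂ − z₁) = (3.2 − -0.043)/0.8812 = 3.68.
Precision τ = 1/σ² = 1/3.68² = 0.0738.

μ = 1.78, τ = 0.0738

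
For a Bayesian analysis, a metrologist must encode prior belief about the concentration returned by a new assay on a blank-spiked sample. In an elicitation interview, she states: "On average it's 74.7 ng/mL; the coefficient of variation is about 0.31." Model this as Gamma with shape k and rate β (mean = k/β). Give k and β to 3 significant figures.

For Gamma(k, rate β): mean = k/β, variance = k/β², so CV = 1/√k.
CV = 0.31, hence k = 1/CV² = 10.4.
Then β = k/mean = 10.4/74.7 = 0.139.

k ≈ 10.4, β ≈ 0.139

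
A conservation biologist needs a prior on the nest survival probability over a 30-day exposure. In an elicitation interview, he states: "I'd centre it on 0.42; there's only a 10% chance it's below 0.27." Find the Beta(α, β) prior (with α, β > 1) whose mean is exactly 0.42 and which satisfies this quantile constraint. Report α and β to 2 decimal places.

α ≈ 7.09, β ≈ 9.80

With mean 0.42 fixed, write α = 0.42s, β = 0.58s where s = α+β.
Need P(θ < 0.27) = 0.1 under Beta(0.42s, 0.58s). Normal approximation: (q−m)/√(m(1−m)/s) ≈ z_{0.1} = -1.28, so s ≈ 0.42·0.58·(-1.28)²/(0.27−0.42)² = 17.8.
At s = 17.8: P(θ<0.27) ≈ 0.094. Adjusting to match 0.1 gives s ≈ 16.89.
So α = 0.42·16.89 ≈ 7.09, β = 0.58·16.89 ≈ 9.80.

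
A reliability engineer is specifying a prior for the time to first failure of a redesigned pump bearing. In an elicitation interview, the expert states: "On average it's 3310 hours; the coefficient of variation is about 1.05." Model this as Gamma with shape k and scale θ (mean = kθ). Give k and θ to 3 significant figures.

For Gamma(k, scale θ): mean = kθ, variance = kθ², so CV = 1/√k.
CV = 1.05, hence k = 1/CV² = 0.907.
Then θ = mean/k = 3310/0.907 = 3650.

k ≈ 0.907, θ ≈ 3650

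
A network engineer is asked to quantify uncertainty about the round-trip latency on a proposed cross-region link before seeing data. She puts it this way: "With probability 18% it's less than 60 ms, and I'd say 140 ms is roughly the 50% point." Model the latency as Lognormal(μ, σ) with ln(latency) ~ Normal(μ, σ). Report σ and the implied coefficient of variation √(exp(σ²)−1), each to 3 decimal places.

If T ~ Lognormal(μ,σ) then ln T ~ Normal(μ,σ), so the p-quantile of ln T is μ + z_p·σ.
ln(60) = 4.094 and ln(140) = 4.942; z_{0.18} = -0.9154, z_{0.5} = 0.
σ = (4.942 − 4.094)/(0 − (-0.9154)) = 0.926.
μ = 4.094 − (-0.9154)·0.926 = 4.942.
CV = √(exp(σ²)−1) = √(exp(0.8568)−1) = 1.164.

σ ≈ 0.926, CV ≈ 1.164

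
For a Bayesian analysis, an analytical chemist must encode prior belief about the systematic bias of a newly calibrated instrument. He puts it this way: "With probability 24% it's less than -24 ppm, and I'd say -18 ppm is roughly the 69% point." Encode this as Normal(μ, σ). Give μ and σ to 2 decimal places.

μ = -20.47, σ = 4.99

For Normal(μ,σ), the p-quantile is μ + z_p·σ. Here z_{0.24} = -0.7063, z_{0.69} = 0.4959.
So -24 = μ − 0.7063σ and -18 = μ + 0.4959σ.
Subtracting: σ = (-18 − -24)/(0.4959 − (-0.7063)) = 4.99.
Then μ = -24 − (-0.7063)·4.99 = -20.47.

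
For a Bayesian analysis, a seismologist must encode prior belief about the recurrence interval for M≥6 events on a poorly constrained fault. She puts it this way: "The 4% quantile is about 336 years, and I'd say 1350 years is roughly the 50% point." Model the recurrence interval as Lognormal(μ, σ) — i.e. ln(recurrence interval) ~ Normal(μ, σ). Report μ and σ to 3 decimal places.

If T ~ Lognormal(μ,σ) then ln T ~ Normal(μ,σ), so the p-quantile of ln T is μ + z_p·σ.
ln(336) = 5.817 and ln(1350) = 7.208; z_{0.04} = -1.751, z_{0.5} = 0.
σ = (7.208 − 5.817)/(0 − (-1.751)) = 0.794.
μ = 5.817 − (-1.751)·0.794 = 7.208.

μ ≈ 7.208, σ ≈ 0.794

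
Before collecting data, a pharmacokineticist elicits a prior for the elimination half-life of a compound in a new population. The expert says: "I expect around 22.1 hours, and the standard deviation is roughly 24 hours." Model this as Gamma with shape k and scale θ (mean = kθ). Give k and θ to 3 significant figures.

For Gamma(k, scale θ): mean = kθ, variance = kθ², so CV = 1/√k.
CV = SD/mean = 24/22.1 = 1.086, hence k = 1/CV² = 0.848.
Then θ = mean/k = 22.1/0.848 = 26.1.

k ≈ 0.848, θ ≈ 26.1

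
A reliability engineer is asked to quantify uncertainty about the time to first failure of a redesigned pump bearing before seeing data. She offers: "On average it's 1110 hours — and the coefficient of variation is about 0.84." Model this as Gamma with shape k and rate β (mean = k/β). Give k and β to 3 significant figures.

k ≈ 1.42, β ≈ 0.00128

For Gamma(k, rate β): mean = k/β, variance = k/β², so CV = 1/√k.
CV = 0.84, hence k = 1/CV² = 1.42.
Then β = k/mean = 1.42/1110 = 0.00128.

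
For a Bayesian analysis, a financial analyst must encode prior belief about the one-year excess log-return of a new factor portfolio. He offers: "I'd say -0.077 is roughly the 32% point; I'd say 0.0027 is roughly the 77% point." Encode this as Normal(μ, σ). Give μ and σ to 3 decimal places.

For Normal(μ,σ), the p-quantile is μ + z_p·σ. Here z_{0.32} = -0.4677, z_{0.77} = 0.7388.
So -0.077 = μ − 0.4677σ and 0.0027 = μ + 0.7388σ.
Subtracting: σ = (0.0027 − -0.077)/(0.7388 − (-0.4677)) = 0.066.
Then μ = -0.077 − (-0.4677)·0.066 = -0.046.

μ = -0.046, σ = 0.066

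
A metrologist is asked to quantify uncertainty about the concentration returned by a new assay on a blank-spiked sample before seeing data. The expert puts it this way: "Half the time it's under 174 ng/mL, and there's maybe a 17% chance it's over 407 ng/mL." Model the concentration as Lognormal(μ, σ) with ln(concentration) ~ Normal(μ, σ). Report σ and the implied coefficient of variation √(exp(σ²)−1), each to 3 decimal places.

σ ≈ 0.891, CV ≈ 1.100

If T ~ Lognormal(μ,σ) then ln T ~ Normal(μ,σ), so the p-quantile of ln T is μ + z_p·σ.
ln(174) = 5.159 and ln(407) = 6.009; z_{0.5} = 0, z_{0.83} = 0.9542.
σ = (6.009 − 5.159)/(0.9542 − (0)) = 0.891.
μ = 5.159 − (0)·0.891 = 5.159.
CV = √(exp(σ²)−1) = √(exp(0.7931)−1) = 1.100.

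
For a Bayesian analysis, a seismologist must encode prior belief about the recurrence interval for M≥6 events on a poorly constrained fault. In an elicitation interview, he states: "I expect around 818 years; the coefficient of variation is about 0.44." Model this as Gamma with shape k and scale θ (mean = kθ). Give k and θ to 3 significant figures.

k ≈ 5.17, θ ≈ 158

For Gamma(k, scale θ): mean = kθ, variance = kθ², so CV = 1/√k.
CV = 0.44, hence k = 1/CV² = 5.17.
Then θ = mean/k = 818/5.17 = 158.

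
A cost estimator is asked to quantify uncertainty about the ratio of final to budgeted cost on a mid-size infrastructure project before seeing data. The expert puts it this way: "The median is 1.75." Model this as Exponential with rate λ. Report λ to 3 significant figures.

λ ≈ 0.396

Exponential median = ln 2 / λ, so λ = ln 2 / 1.75 = 0.396.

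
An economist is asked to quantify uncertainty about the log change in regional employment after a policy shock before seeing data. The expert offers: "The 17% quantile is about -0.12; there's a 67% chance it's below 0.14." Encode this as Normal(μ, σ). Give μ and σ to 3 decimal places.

μ = 0.058, σ = 0.187

The p-quantile of Normal(μ,σ) is μ + z_p·σ, with z_{0.17} = -0.9542 and z_{0.67} = 0.4399.
Eliminate σ: μ = (z₂·x₁ − z₁·x₂)/(z₂ − z₁) = (0.4399·-0.12 − (-0.9542)·0.14)/1.394 = 0.058.
Then σ = (x₂ − x₁)/(z₂ − z₁) = (0.14 − -0.12)/1.394 = 0.187.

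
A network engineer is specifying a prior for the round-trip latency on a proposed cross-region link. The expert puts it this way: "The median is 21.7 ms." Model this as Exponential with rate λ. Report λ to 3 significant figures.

λ ≈ 0.0319

Exponential median = ln 2 / λ, so λ = ln 2 / 21.7 = 0.0319.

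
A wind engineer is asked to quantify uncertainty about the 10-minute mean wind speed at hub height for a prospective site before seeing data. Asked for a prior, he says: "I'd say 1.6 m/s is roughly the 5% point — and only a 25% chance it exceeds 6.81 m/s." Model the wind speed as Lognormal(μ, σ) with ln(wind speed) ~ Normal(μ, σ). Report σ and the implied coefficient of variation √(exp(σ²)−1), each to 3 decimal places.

σ ≈ 0.624, CV ≈ 0.691

If T ~ Lognormal(μ,σ) then ln T ~ Normal(μ,σ), so the p-quantile of ln T is μ + z_p·σ.
ln(1.6) = 0.47 and ln(6.81) = 1.918; z_{0.05} = -1.645, z_{0.75} = 0.6745.
σ = (1.918 − 0.47)/(0.6745 − (-1.645)) = 0.624.
μ = 0.47 − (-1.645)·0.624 = 1.497.
CV = √(exp(σ²)−1) = √(exp(0.3900)−1) = 0.691.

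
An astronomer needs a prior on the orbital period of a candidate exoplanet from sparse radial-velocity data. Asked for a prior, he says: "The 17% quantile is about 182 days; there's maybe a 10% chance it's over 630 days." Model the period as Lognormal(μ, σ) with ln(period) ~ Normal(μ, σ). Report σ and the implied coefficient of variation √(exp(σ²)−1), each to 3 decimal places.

If T ~ Lognormal(μ,σ) then ln T ~ Normal(μ,σ), so the p-quantile of ln T is μ + z_p·σ.
ln(182) = 5.204 and ln(630) = 6.446; z_{0.17} = -0.9542, z_{0.9} = 1.282.
σ = (6.446 − 5.204)/(1.282 − (-0.9542)) = 0.555.
μ = 5.204 − (-0.9542)·0.555 = 5.734.
CV = √(exp(σ²)−1) = √(exp(0.3085)−1) = 0.601.

σ ≈ 0.555, CV ≈ 0.601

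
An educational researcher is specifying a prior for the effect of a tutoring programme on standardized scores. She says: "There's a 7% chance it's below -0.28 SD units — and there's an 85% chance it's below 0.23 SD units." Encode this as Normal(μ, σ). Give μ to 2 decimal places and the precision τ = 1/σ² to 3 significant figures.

The p-quantile of Normal(μ,σ) is μ + z_p·σ, with z_{0.07} = -1.476 and z_{0.85} = 1.036.
Eliminate σ: μ = (z₂·x₁ − z₁·x₂)/(z₂ − z₁) = (1.036·-0.28 − (-1.476)·0.23)/2.512 = 0.02.
Then σ = (x₂ − x₁)/(z₂ − z₁) = (0.23 − -0.28)/2.512 = 0.20.
Precision τ = 1/σ² = 1/0.203² = 24.3.

μ = 0.02, τ = 24.3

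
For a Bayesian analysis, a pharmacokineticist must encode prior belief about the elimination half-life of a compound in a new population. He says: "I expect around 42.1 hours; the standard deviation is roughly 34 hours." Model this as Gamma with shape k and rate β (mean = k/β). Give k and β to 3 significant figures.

For Gamma(k, rate β): mean = k/β, variance = k/β², so CV = 1/√k.
CV = SD/mean = 34/42.1 = 0.8076, hence k = 1/CV² = 1.53.
Then β = k/mean = 1.53/42.1 = 0.0364.

k ≈ 1.53, β ≈ 0.0364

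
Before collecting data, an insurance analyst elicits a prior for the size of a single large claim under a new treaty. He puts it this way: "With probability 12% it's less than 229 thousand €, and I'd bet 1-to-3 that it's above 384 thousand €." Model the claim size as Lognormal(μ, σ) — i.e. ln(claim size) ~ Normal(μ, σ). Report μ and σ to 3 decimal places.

If T ~ Lognormal(μ,σ) then ln T ~ Normal(μ,σ), so the p-quantile of ln T is μ + z_p·σ.
ln(229) = 5.434 and ln(384) = 5.951; z_{0.12} = -1.175, z_{0.75} = 0.6745.
σ = (5.951 − 5.434)/(0.6745 − (-1.175)) = 0.279.
μ = 5.434 − (-1.175)·0.279 = 5.762.

μ ≈ 5.762, σ ≈ 0.279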